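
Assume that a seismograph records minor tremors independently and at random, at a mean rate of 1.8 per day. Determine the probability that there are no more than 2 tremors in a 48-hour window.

0.3027

Over the interval, μ = 1.8 × 2 = 3.6 (a 48-hour window = 2 days).
P(N ≤ 2) = Σ_{j=0}^{2} e^(−μ) μ^j/j! ≈ 0.3027.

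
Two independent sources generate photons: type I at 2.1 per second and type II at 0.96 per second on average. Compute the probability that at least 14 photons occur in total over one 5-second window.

Independent Poisson processes superpose: combined rate λ = 2.1 + 0.96 = 3.06 per second.
Over the interval, μ = 3.06 × 5 = 15.3 (a 5-second window = 5 seconds).
P(N ≥ 14) = 1 − P(N ≤ 13) ≈ 0.6649.

0.6649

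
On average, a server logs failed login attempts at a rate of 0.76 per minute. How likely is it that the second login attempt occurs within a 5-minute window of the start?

0.8926

Over the interval, μ = 0.76 × 5 = 3.8 (a 5-minute window = 5 minutes).
The second arrival falls in the interval iff at least 2 events occur there: P(S_2 ≤ t) = P(N ≥ 2) = 1 − P(N ≤ 1) ≈ 0.8926.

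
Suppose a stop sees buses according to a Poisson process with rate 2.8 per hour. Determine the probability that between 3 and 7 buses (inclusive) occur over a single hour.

0.5224

With mean μ = 2.8 per hour,
P(3 ≤ N ≤ 7) = Σ_{j=3}^{7} e^(−2.8) · 2.8^j/j! ≈ 0.5224.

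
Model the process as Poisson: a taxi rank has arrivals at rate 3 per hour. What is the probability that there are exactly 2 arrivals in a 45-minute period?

0.2668

Over the interval, μ = 3 × 0.75 = 2.25 (a 45-minute period = 0.75 hours).
P(N = 2) = e^(−μ) μ^2/2! = e^(−2.25) · 2.25^2/2 ≈ 0.2668.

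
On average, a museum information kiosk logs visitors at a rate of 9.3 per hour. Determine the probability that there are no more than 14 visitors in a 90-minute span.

0.5757

Over the interval, μ = 9.3 × 1.5 = 13.95 (a 90-minute span = 1.5 hours).
P(N ≤ 14) = Σ_{j=0}^{14} e^(−μ) μ^j/j! ≈ 0.5757.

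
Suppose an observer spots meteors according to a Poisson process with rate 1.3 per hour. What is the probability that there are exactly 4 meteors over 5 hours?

Over the interval, μ = 1.3 × 5 = 6.5 (5 hours).
P(N = 4) = e^(−μ) μ^4/4! = e^(−6.5) · 6.5^4/24 ≈ 0.1118.

0.1118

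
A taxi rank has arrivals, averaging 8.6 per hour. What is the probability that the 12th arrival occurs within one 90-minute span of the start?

0.6366

Over the interval, μ = 8.6 × 1.5 = 12.9 (a 90-minute span = 1.5 hours).
The 12th arrival falls in the interval iff at least 12 events occur there: P(S_12 ≤ t) = P(N ≥ 12) = 1 − P(N ≤ 11) ≈ 0.6366.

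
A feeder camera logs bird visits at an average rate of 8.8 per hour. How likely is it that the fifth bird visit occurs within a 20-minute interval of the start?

0.1737

Over the interval, μ = 8.8 × 1/3 ≈ 2.93333 (a 20-minute interval = 1/3 hours).
The fifth arrival falls in the interval iff at least 5 events occur there: P(S_5 ≤ t) = P(N ≥ 5) = 1 − P(N ≤ 4) ≈ 0.1737.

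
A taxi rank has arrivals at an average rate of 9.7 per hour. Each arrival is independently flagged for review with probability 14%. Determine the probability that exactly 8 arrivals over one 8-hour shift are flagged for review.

0.0921

Thinning: the arrivals that are flagged for review themselves form a Poisson process with rate 0.14 × 9.7 = 1.358 per hour.
Over the interval, μ = 1.358 × 8 = 10.864 (an 8-hour shift = 8 hours).
P(N = 8) = e^(−10.864) · 10.864^8/8! ≈ 0.0921.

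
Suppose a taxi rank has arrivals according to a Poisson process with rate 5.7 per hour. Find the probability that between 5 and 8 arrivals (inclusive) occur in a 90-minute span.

Over the interval, μ = 5.7 × 1.5 = 8.55 (a 90-minute span = 1.5 hours).
P(5 ≤ N ≤ 8) = Σ_{j=5}^{8} e^(−8.55) · 8.55^j/j! ≈ 0.4441.

0.4441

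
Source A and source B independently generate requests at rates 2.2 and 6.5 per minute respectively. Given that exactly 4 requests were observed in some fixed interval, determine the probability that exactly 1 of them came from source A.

0.4218

Given the total, each event is independently from source A with probability p = λ_A/(λ_A+λ_B) = 2.2/8.7 ≈ 0.2529.
So K ~ Binomial(4, 2.2/8.7): P(K = 1) = C(4,1) · (2.2/8.7)^1 · (6.5/8.7)^3 ≈ 0.4218.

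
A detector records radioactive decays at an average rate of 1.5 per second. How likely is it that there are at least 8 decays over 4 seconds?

0.2560

Over the interval, μ = 1.5 × 4 = 6 (4 seconds).
P(N ≥ 8) = 1 − P(N ≤ 7) = 1 − Σ_{j=0}^{7} e^(−μ) μ^j/j! ≈ 0.2560.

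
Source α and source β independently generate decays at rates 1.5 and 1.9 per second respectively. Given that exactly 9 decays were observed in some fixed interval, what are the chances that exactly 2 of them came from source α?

Given the total, each event is independently from source α with probability p = λ_α/(λ_α+λ_β) = 1.5/3.4 ≈ 0.4412.
So K ~ Binomial(9, 1.5/3.4): P(K = 2) = C(9,2) · (1.5/3.4)^2 · (1.9/3.4)^7 ≈ 0.1192.

0.1192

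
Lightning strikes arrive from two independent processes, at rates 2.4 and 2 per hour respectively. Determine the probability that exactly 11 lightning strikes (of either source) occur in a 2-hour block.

Independent Poisson processes superpose: combined rate λ = 2.4 + 2 = 4.4 per hour.
Over the interval, μ = 4.4 × 2 = 8.8 (a 2-hour block = 2 hours).
P(N = 11) = e^(−8.8) · 8.8^11/11! ≈ 0.0925.

0.0925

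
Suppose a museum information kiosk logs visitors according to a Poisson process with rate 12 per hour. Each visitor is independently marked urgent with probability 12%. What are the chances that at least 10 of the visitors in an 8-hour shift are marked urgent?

0.7132

Thinning: the visitors that are marked urgent themselves form a Poisson process with rate 0.12 × 12 = 1.44 per hour.
Over the interval, μ = 1.44 × 8 = 11.52 (an 8-hour shift = 8 hours).
P(N ≥ 10) = 1 − P(N ≤ 9) ≈ 0.7132.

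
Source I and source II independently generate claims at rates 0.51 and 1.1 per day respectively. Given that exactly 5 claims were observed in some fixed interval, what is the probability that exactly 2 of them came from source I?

0.3200

Given the total, each event is independently from source I with probability p = λ_I/(λ_I+λ_II) = 0.51/1.61 ≈ 0.3168.
So K ~ Binomial(5, 0.51/1.61): P(K = 2) = C(5,2) · (0.51/1.61)^2 · (1.1/1.61)^3 ≈ 0.3200.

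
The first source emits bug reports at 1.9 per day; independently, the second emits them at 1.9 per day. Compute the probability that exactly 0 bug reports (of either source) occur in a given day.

Independent Poisson processes superpose: combined rate λ = 1.9 + 1.9 = 3.8 per day.
So μ = 3.8.
P(N = 0) = e^(−3.8) · 3.8^0/0! ≈ 0.0224.

0.0224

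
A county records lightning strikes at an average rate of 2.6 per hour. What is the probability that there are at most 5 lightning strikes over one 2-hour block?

0.5809

Over the interval, μ = 2.6 × 2 = 5.2 (a 2-hour block = 2 hours).
P(N ≤ 5) = Σ_{j=0}^{5} e^(−μ) μ^j/j! ≈ 0.5809.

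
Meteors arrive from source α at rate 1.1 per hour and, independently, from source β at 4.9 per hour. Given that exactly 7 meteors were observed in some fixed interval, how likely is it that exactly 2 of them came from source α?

0.2564

Given the total, each event is independently from source α with probability p = λ_α/(λ_α+λ_β) = 1.1/6 ≈ 0.1833.
So K ~ Binomial(7, 1.1/6): P(K = 2) = C(7,2) · (1.1/6)^2 · (4.9/6)^5 ≈ 0.2564.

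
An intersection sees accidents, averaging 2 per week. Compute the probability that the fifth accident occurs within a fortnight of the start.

0.3712

Over the interval, μ = 2 × 2 = 4 (a fortnight = 2 weeks).
The fifth arrival falls in the interval iff at least 5 events occur there: P(S_5 ≤ t) = P(N ≥ 5) = 1 − P(N ≤ 4) ≈ 0.3712.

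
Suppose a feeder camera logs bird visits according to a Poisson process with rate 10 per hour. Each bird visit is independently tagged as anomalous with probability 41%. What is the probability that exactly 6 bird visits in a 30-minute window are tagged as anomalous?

Thinning: the bird visits that are tagged as anomalous themselves form a Poisson process with rate 0.41 × 10 = 4.1 per hour.
Over the interval, μ = 4.1 × 0.5 = 2.05 (a 30-minute window = 0.5 hours).
P(N = 6) = e^(−2.05) · 2.05^6/6! ≈ 0.0133.

0.0133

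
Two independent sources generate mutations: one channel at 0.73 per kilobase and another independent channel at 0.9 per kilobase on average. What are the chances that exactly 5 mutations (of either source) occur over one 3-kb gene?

Independent Poisson processes superpose: combined rate λ = 0.73 + 0.9 = 1.63 per kilobase.
Over the interval, μ = 1.63 × 3 = 4.89 (a 3-kb gene = 3 kilobases).
P(N = 5) = e^(−4.89) · 4.89^5/5! ≈ 0.1753.

0.1753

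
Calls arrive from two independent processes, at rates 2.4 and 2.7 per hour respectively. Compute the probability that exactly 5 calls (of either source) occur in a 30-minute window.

0.0702

Independent Poisson processes superpose: combined rate λ = 2.4 + 2.7 = 5.1 per hour.
Over the interval, μ = 5.1 × 0.5 = 2.55 (a 30-minute window = 0.5 hours).
P(N = 5) = e^(−2.55) · 2.55^5/5! ≈ 0.0702.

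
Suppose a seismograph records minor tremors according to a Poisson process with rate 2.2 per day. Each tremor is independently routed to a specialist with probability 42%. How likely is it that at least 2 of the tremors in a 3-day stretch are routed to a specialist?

Thinning: the tremors that are routed to a specialist themselves form a Poisson process with rate 0.42 × 2.2 = 0.924 per day.
Over the interval, μ = 0.924 × 3 = 2.772 (a 3-day stretch = 3 days).
P(N ≥ 2) = 1 − P(N ≤ 1) ≈ 0.7641.

0.7641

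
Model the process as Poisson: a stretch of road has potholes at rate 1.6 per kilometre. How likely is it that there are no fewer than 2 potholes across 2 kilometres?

Over the interval, μ = 1.6 × 2 = 3.2 (2 kilometres).
P(N ≥ 2) = 1 − P(N ≤ 1) = 1 − Σ_{j=0}^{1} e^(−μ) μ^j/j! ≈ 0.8288.

0.8288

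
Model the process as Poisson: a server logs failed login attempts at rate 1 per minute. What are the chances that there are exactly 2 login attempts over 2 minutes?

Over the interval, μ = 1 × 2 = 2 (2 minutes).
P(N = 2) = e^(−μ) μ^2/2! = e^(−2) · 2^2/2 ≈ 0.2707.

0.2707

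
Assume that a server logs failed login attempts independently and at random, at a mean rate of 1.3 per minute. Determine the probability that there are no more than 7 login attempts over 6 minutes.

Over the interval, μ = 1.3 × 6 = 7.8 (6 minutes).
P(N ≤ 7) = Σ_{j=0}^{7} e^(−μ) μ^j/j! ≈ 0.4812.

0.4812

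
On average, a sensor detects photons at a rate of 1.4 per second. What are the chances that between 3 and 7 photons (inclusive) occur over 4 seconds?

0.7146

Over the interval, μ = 1.4 × 4 = 5.6 (4 seconds).
P(3 ≤ N ≤ 7) = Σ_{j=3}^{7} e^(−5.6) · 5.6^j/j! ≈ 0.7146.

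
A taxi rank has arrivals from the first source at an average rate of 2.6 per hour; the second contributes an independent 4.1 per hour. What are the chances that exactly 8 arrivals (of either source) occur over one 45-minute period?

0.0663

Independent Poisson processes superpose: combined rate λ = 2.6 + 4.1 = 6.7 per hour.
Over the interval, μ = 6.7 × 0.75 = 5.025 (a 45-minute period = 0.75 hours).
P(N = 8) = e^(−5.025) · 5.025^8/8! ≈ 0.0663.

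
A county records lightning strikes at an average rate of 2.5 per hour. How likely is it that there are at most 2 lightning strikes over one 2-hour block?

Over the interval, μ = 2.5 × 2 = 5 (a 2-hour block = 2 hours).
P(N ≤ 2) = Σ_{j=0}^{2} e^(−μ) μ^j/j! ≈ 0.1247.

0.1247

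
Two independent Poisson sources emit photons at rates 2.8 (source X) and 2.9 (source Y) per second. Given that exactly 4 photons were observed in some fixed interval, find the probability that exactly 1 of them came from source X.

Given the total, each event is independently from source X with probability p = λ_X/(λ_X+λ_Y) = 2.8/5.7 ≈ 0.4912.
So K ~ Binomial(4, 2.8/5.7): P(K = 1) = C(4,1) · (2.8/5.7)^1 · (2.9/5.7)^3 ≈ 0.2588.

0.2588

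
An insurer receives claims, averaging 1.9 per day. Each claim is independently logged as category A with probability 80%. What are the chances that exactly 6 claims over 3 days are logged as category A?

Thinning: the claims that are logged as category A themselves form a Poisson process with rate 0.8 × 1.9 = 1.52 per day.
Over the interval, μ = 1.52 × 3 = 4.56 (3 days).
P(N = 6) = e^(−4.56) · 4.56^6/6! ≈ 0.1306.

0.1306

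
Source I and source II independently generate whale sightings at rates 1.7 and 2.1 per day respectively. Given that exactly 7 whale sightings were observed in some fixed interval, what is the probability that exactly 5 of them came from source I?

0.1149

Given the total, each event is independently from source I with probability p = λ_I/(λ_I+λ_II) = 1.7/3.8 ≈ 0.4474.
So K ~ Binomial(7, 1.7/3.8): P(K = 5) = C(7,5) · (1.7/3.8)^5 · (2.1/3.8)^2 ≈ 0.1149.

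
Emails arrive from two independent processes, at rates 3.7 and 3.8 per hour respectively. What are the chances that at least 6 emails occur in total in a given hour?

0.7586

Independent Poisson processes superpose: combined rate λ = 3.7 + 3.8 = 7.5 per hour.
So μ = 7.5.
P(N ≥ 6) = 1 − P(N ≤ 5) ≈ 0.7586.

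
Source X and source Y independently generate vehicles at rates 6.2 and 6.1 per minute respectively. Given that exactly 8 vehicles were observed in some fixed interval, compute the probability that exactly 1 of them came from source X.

Given the total, each event is independently from source X with probability p = λ_X/(λ_X+λ_Y) = 6.2/12.3 ≈ 0.5041.
So K ~ Binomial(8, 6.2/12.3): P(K = 1) = C(8,1) · (6.2/12.3)^1 · (6.1/12.3)^7 ≈ 0.0298.

0.0298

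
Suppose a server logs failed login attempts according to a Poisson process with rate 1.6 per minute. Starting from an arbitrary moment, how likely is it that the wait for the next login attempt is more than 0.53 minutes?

The wait for the next event is exponential with rate λ = 1.6 per minute.
P(T > 0.53) = e^(−λt) = e^(−1.6 × 0.53) = e^(−0.848) ≈ 0.4283.

0.4283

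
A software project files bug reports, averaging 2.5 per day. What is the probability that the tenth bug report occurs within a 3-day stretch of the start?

0.2236

Over the interval, μ = 2.5 × 3 = 7.5 (a 3-day stretch = 3 days).
The tenth arrival falls in the interval iff at least 10 events occur there: P(S_10 ≤ t) = P(N ≥ 10) = 1 − P(N ≤ 9) ≈ 0.2236.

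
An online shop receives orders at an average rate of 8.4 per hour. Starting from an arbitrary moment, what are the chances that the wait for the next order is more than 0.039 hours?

0.7207

The wait for the next event is exponential with rate λ = 8.4 per hour.
P(T > 0.039) = e^(−λt) = e^(−8.4 × 0.039) = e^(−0.3276) ≈ 0.7207.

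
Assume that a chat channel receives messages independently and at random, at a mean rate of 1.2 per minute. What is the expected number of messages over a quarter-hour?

E[N] = λt = 1.2 × 15 = 18 (a quarter-hour = 15 minutes).

18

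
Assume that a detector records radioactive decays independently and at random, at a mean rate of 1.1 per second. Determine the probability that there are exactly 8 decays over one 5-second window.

Over the interval, μ = 1.1 × 5 = 5.5 (a 5-second window = 5 seconds).
P(N = 8) = e^(−μ) μ^8/8! = e^(−5.5) · 5.5^8/40320 ≈ 0.0849.

0.0849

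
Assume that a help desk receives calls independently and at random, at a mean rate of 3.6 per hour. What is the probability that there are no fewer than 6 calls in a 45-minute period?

Over the interval, μ = 3.6 × 0.75 = 2.7 (a 45-minute period = 0.75 hours).
P(N ≥ 6) = 1 − P(N ≤ 5) = 1 − Σ_{j=0}^{5} e^(−μ) μ^j/j! ≈ 0.0567.

0.0567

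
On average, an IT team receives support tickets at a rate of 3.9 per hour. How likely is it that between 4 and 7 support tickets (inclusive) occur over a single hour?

With mean μ = 3.9 per hour,
P(4 ≤ N ≤ 7) = Σ_{j=4}^{7} e^(−3.9) · 3.9^j/j! ≈ 0.5014.

0.5014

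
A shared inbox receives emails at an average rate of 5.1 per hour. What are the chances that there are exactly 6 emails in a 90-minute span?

0.1325

Over the interval, μ = 5.1 × 1.5 = 7.65 (a 90-minute span = 1.5 hours).
P(N = 6) = e^(−μ) μ^6/6! = e^(−7.65) · 7.65^6/720 ≈ 0.1325.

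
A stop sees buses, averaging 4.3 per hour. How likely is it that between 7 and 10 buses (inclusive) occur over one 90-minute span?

Over the interval, μ = 4.3 × 1.5 = 6.45 (a 90-minute span = 1.5 hours).
P(7 ≤ N ≤ 10) = Σ_{j=7}^{10} e^(−6.45) · 6.45^j/j! ≈ 0.4015.

0.4015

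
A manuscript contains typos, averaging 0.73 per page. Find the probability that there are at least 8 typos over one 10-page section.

0.4459

Over the interval, μ = 0.73 × 10 = 7.3 (a 10-page section = 10 pages).
P(N ≥ 8) = 1 − P(N ≤ 7) = 1 − Σ_{j=0}^{7} e^(−μ) μ^j/j! ≈ 0.4459.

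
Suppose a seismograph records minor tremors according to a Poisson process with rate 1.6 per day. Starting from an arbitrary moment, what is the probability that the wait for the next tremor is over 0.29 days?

The wait for the next event is exponential with rate λ = 1.6 per day.
P(T > 0.29) = e^(−λt) = e^(−1.6 × 0.29) = e^(−0.464) ≈ 0.6288.

0.6288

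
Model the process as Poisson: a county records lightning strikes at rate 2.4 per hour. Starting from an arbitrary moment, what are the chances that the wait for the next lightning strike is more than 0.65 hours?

The wait for the next event is exponential with rate λ = 2.4 per hour.
P(T > 0.65) = e^(−λt) = e^(−2.4 × 0.65) = e^(−1.56) ≈ 0.2101.

0.2101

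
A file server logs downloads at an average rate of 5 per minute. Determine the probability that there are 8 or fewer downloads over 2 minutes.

0.3328

Over the interval, μ = 5 × 2 = 10 (2 minutes).
P(N ≤ 8) = Σ_{j=0}^{8} e^(−μ) μ^j/j! ≈ 0.3328.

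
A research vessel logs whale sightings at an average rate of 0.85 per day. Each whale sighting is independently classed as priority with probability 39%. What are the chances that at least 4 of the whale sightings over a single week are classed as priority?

0.2048

Thinning: the whale sightings that are classed as priority themselves form a Poisson process with rate 0.39 × 0.85 = 0.3315 per day.
Over the interval, μ = 0.3315 × 7 = 2.3205 (a week = 7 days).
P(N ≥ 4) = 1 − P(N ≤ 3) ≈ 0.2048.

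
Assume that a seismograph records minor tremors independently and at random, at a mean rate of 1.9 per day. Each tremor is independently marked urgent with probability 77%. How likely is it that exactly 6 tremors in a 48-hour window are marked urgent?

0.0467

Thinning: the tremors that are marked urgent themselves form a Poisson process with rate 0.77 × 1.9 = 1.463 per day.
Over the interval, μ = 1.463 × 2 = 2.926 (a 48-hour window = 2 days).
P(N = 6) = e^(−2.926) · 2.926^6/6! ≈ 0.0467.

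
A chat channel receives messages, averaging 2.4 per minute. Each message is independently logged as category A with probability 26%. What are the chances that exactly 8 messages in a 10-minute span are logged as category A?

0.1112

Thinning: the messages that are logged as category A themselves form a Poisson process with rate 0.26 × 2.4 = 0.624 per minute.
Over the interval, μ = 0.624 × 10 = 6.24 (a 10-minute span = 10 minutes).
P(N = 8) = e^(−6.24) · 6.24^8/8! ≈ 0.1112.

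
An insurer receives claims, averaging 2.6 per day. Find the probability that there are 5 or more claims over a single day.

0.1226

With mean μ = 2.6 per day,
P(N ≥ 5) = 1 − P(N ≤ 4) = 1 − Σ_{j=0}^{4} e^(−μ) μ^j/j! ≈ 0.1226.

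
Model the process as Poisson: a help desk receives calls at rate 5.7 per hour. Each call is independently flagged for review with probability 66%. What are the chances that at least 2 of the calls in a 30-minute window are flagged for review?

Thinning: the calls that are flagged for review themselves form a Poisson process with rate 0.66 × 5.7 = 3.762 per hour.
Over the interval, μ = 3.762 × 0.5 = 1.881 (a 30-minute window = 0.5 hours).
P(N ≥ 2) = 1 − P(N ≤ 1) ≈ 0.5608.

0.5608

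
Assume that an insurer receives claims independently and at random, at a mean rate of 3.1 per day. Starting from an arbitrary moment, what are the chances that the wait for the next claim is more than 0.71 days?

The wait for the next event is exponential with rate λ = 3.1 per day.
P(T > 0.71) = e^(−λt) = e^(−3.1 × 0.71) = e^(−2.201) ≈ 0.1107.

0.1107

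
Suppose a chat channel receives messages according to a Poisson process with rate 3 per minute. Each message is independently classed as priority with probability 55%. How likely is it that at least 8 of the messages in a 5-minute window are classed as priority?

Thinning: the messages that are classed as priority themselves form a Poisson process with rate 0.55 × 3 = 1.65 per minute.
Over the interval, μ = 1.65 × 5 = 8.25 (a 5-minute window = 5 minutes).
P(N ≥ 8) = 1 − P(N ≤ 7) ≈ 0.5814.

0.5814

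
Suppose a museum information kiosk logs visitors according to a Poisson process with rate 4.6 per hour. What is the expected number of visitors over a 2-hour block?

E[N] = λt = 4.6 × 2 = 9.2 (a 2-hour block = 2 hours).

9.2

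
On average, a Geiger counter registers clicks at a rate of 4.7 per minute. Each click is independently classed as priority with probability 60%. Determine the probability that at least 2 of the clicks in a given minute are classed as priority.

0.7723

Thinning: the clicks that are classed as priority themselves form a Poisson process with rate 0.6 × 4.7 = 2.82 per minute.
So μ = 2.82.
P(N ≥ 2) = 1 − P(N ≤ 1) ≈ 0.7723.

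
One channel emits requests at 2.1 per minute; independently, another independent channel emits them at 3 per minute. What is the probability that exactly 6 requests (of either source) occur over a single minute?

0.1490

Independent Poisson processes superpose: combined rate λ = 2.1 + 3 = 5.1 per minute.
So μ = 5.1.
P(N = 6) = e^(−5.1) · 5.1^6/6! ≈ 0.1490.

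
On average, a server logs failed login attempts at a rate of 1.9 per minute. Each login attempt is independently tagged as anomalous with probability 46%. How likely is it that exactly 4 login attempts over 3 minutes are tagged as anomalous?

0.1431

Thinning: the login attempts that are tagged as anomalous themselves form a Poisson process with rate 0.46 × 1.9 = 0.874 per minute.
Over the interval, μ = 0.874 × 3 = 2.622 (3 minutes).
P(N = 4) = e^(−2.622) · 2.622^4/4! ≈ 0.1431.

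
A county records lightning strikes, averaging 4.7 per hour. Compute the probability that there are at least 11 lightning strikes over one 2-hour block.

0.3424

Over the interval, μ = 4.7 × 2 = 9.4 (a 2-hour block = 2 hours).
P(N ≥ 11) = 1 − P(N ≤ 10) = 1 − Σ_{j=0}^{10} e^(−μ) μ^j/j! ≈ 0.3424.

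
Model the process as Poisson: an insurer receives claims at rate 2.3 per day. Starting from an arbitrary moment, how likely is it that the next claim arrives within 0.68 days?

0.7907

Inter-arrival times are exponential with rate λ = 2.3 per day.
P(T ≤ 0.68) = 1 − e^(−λt) = 1 − e^(−2.3 × 0.68) = 1 − e^(−1.564) ≈ 0.7907.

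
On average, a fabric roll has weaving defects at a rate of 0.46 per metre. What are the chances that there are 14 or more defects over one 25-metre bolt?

Over the interval, μ = 0.46 × 25 = 11.5 (a 25-metre bolt = 25 metres).
P(N ≥ 14) = 1 − P(N ≤ 13) = 1 − Σ_{j=0}^{13} e^(−μ) μ^j/j! ≈ 0.2670.

0.2670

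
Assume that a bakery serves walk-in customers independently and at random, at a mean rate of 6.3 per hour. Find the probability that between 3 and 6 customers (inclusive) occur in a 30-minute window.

0.5679

Over the interval, μ = 6.3 × 0.5 = 3.15 (a 30-minute window = 0.5 hours).
P(3 ≤ N ≤ 6) = Σ_{j=3}^{6} e^(−3.15) · 3.15^j/j! ≈ 0.5679.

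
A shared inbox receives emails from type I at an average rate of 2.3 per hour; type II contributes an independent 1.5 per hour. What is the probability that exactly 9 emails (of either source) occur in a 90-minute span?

0.0586

Independent Poisson processes superpose: combined rate λ = 2.3 + 1.5 = 3.8 per hour.
Over the interval, μ = 3.8 × 1.5 = 5.7 (a 90-minute span = 1.5 hours).
P(N = 9) = e^(−5.7) · 5.7^9/9! ≈ 0.0586.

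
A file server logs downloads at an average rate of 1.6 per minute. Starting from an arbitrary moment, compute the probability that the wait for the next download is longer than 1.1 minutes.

0.1720

The wait for the next event is exponential with rate λ = 1.6 per minute.
P(T > 1.1) = e^(−λt) = e^(−1.6 × 1.1) = e^(−1.76) ≈ 0.1720.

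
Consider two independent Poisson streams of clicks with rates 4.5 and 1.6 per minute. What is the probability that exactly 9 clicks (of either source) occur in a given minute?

0.0723

Independent Poisson processes superpose: combined rate λ = 4.5 + 1.6 = 6.1 per minute.
So μ = 6.1.
P(N = 9) = e^(−6.1) · 6.1^9/9! ≈ 0.0723.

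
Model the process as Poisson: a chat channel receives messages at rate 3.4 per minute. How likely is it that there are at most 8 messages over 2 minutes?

0.7548

Over the interval, μ = 3.4 × 2 = 6.8 (2 minutes).
P(N ≤ 8) = Σ_{j=0}^{8} e^(−μ) μ^j/j! ≈ 0.7548.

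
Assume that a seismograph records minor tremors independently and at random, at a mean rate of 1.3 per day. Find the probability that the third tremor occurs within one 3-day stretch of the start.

0.7469

Over the interval, μ = 1.3 × 3 = 3.9 (a 3-day stretch = 3 days).
The third arrival falls in the interval iff at least 3 events occur there: P(S_3 ≤ t) = P(N ≥ 3) = 1 − P(N ≤ 2) ≈ 0.7469.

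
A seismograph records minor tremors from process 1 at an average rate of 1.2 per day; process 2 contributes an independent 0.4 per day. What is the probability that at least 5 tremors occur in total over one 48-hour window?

0.2194

Independent Poisson processes superpose: combined rate λ = 1.2 + 0.4 = 1.6 per day.
Over the interval, μ = 1.6 × 2 = 3.2 (a 48-hour window = 2 days).
P(N ≥ 5) = 1 − P(N ≤ 4) ≈ 0.2194.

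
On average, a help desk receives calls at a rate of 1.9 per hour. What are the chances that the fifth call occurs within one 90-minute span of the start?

0.1602

Over the interval, μ = 1.9 × 1.5 = 2.85 (a 90-minute span = 1.5 hours).
The fifth arrival falls in the interval iff at least 5 events occur there: P(S_5 ≤ t) = P(N ≥ 5) = 1 − P(N ≤ 4) ≈ 0.1602.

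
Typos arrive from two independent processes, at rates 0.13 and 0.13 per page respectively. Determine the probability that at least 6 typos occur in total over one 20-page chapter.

0.4191

Independent Poisson processes superpose: combined rate λ = 0.13 + 0.13 = 0.26 per page.
Over the interval, μ = 0.26 × 20 = 5.2 (a 20-page chapter = 20 pages).
P(N ≥ 6) = 1 − P(N ≤ 5) ≈ 0.4191.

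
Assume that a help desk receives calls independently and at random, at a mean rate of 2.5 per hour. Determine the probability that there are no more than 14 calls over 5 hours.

0.7250

Over the interval, μ = 2.5 × 5 = 12.5 (5 hours).
P(N ≤ 14) = Σ_{j=0}^{14} e^(−μ) μ^j/j! ≈ 0.7250.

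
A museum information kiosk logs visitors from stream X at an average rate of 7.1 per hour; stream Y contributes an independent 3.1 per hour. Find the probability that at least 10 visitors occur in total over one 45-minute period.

0.2410

Independent Poisson processes superpose: combined rate λ = 7.1 + 3.1 = 10.2 per hour.
Over the interval, μ = 10.2 × 0.75 = 7.65 (a 45-minute period = 0.75 hours).
P(N ≥ 10) = 1 − P(N ≤ 9) ≈ 0.2410.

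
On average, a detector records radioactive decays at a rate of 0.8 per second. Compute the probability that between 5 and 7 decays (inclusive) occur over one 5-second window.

0.3200

Over the interval, μ = 0.8 × 5 = 4 (a 5-second window = 5 seconds).
P(5 ≤ N ≤ 7) = Σ_{j=5}^{7} e^(−4) · 4^j/j! ≈ 0.3200.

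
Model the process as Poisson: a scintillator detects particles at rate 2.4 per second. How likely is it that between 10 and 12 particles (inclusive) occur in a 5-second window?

Over the interval, μ = 2.4 × 5 = 12 (a 5-second window = 5 seconds).
P(10 ≤ N ≤ 12) = Σ_{j=10}^{12} e^(−12) · 12^j/j! ≈ 0.3336.

0.3336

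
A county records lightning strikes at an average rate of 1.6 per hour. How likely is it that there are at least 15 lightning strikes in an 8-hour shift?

0.3046

Over the interval, μ = 1.6 × 8 = 12.8 (an 8-hour shift = 8 hours).
P(N ≥ 15) = 1 − P(N ≤ 14) = 1 − Σ_{j=0}^{14} e^(−μ) μ^j/j! ≈ 0.3046.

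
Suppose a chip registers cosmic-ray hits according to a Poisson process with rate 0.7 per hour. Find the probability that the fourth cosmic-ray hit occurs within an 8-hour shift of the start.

0.8094

Over the interval, μ = 0.7 × 8 = 5.6 (an 8-hour shift = 8 hours).
The fourth arrival falls in the interval iff at least 4 events occur there: P(S_4 ≤ t) = P(N ≥ 4) = 1 − P(N ≤ 3) ≈ 0.8094.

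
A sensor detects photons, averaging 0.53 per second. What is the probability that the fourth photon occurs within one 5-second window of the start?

0.2749

Over the interval, μ = 0.53 × 5 = 2.65 (a 5-second window = 5 seconds).
The fourth arrival falls in the interval iff at least 4 events occur there: P(S_4 ≤ t) = P(N ≥ 4) = 1 − P(N ≤ 3) ≈ 0.2749.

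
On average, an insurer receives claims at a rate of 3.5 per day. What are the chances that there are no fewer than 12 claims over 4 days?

0.7400

Over the interval, μ = 3.5 × 4 = 14 (4 days).
P(N ≥ 12) = 1 − P(N ≤ 11) = 1 − Σ_{j=0}^{11} e^(−μ) μ^j/j! ≈ 0.7400.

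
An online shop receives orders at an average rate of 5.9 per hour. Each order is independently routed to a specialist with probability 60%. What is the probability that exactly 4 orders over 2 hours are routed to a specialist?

Thinning: the orders that are routed to a specialist themselves form a Poisson process with rate 0.6 × 5.9 = 3.54 per hour.
Over the interval, μ = 3.54 × 2 = 7.08 (2 hours).
P(N = 4) = e^(−7.08) · 7.08^4/4! ≈ 0.0881.

0.0881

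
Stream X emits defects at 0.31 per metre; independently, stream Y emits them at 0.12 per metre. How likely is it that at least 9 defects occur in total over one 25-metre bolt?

0.7451

Independent Poisson processes superpose: combined rate λ = 0.31 + 0.12 = 0.43 per metre.
Over the interval, μ = 0.43 × 25 = 10.75 (a 25-metre bolt = 25 metres).
P(N ≥ 9) = 1 − P(N ≤ 8) ≈ 0.7451.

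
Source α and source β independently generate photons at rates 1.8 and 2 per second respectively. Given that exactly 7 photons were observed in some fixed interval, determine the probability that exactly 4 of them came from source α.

0.2569

Given the total, each event is independently from source α with probability p = λ_α/(λ_α+λ_β) = 1.8/3.8 ≈ 0.4737.
So K ~ Binomial(7, 1.8/3.8): P(K = 4) = C(7,4) · (1.8/3.8)^4 · (2/3.8)^3 ≈ 0.2569.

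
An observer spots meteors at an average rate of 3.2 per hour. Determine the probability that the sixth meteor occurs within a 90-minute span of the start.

0.3490

Over the interval, μ = 3.2 × 1.5 = 4.8 (a 90-minute span = 1.5 hours).
The sixth arrival falls in the interval iff at least 6 events occur there: P(S_6 ≤ t) = P(N ≥ 6) = 1 − P(N ≤ 5) ≈ 0.3490.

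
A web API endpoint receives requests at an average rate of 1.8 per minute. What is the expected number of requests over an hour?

108

E[N] = λt = 1.8 × 60 = 108 (an hour = 60 minutes).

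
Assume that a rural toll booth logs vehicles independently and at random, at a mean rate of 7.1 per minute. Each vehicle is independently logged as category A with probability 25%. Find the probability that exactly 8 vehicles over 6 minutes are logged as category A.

0.0973

Thinning: the vehicles that are logged as category A themselves form a Poisson process with rate 0.25 × 7.1 = 1.775 per minute.
Over the interval, μ = 1.775 × 6 = 10.65 (6 minutes).
P(N = 8) = e^(−10.65) · 10.65^8/8! ≈ 0.0973.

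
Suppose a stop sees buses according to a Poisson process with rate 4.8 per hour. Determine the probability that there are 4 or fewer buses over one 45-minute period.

0.7064

Over the interval, μ = 4.8 × 0.75 = 3.6 (a 45-minute period = 0.75 hours).
P(N ≤ 4) = Σ_{j=0}^{4} e^(−μ) μ^j/j! ≈ 0.7064.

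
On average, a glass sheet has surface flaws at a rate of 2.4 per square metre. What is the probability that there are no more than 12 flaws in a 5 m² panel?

Over the interval, μ = 2.4 × 5 = 12 (a 5 m² panel = 5 square metres).
P(N ≤ 12) = Σ_{j=0}^{12} e^(−μ) μ^j/j! ≈ 0.5760.

0.5760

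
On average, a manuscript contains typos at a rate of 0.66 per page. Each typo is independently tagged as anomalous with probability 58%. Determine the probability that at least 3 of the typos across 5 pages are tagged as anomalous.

0.3001

Thinning: the typos that are tagged as anomalous themselves form a Poisson process with rate 0.58 × 0.66 = 0.3828 per page.
Over the interval, μ = 0.3828 × 5 = 1.914 (5 pages).
P(N ≥ 3) = 1 − P(N ≤ 2) ≈ 0.3001.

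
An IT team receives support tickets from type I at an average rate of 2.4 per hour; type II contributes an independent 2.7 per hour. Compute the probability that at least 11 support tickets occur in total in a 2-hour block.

0.4420

Independent Poisson processes superpose: combined rate λ = 2.4 + 2.7 = 5.1 per hour.
Over the interval, μ = 5.1 × 2 = 10.2 (a 2-hour block = 2 hours).
P(N ≥ 11) = 1 − P(N ≤ 10) ≈ 0.4420.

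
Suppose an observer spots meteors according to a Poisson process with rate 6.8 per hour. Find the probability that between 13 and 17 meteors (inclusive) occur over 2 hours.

0.4556

Over the interval, μ = 6.8 × 2 = 13.6 (2 hours).
P(13 ≤ N ≤ 17) = Σ_{j=13}^{17} e^(−13.6) · 13.6^j/j! ≈ 0.4556.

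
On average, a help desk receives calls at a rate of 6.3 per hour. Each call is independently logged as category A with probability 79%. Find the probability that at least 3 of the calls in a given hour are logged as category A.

Thinning: the calls that are logged as category A themselves form a Poisson process with rate 0.79 × 6.3 = 4.977 per hour.
So μ = 4.977.
P(N ≥ 3) = 1 − P(N ≤ 2) ≈ 0.8734.

0.8734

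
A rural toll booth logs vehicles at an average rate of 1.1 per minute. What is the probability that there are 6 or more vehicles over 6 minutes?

0.6453

Over the interval, μ = 1.1 × 6 = 6.6 (6 minutes).
P(N ≥ 6) = 1 − P(N ≤ 5) = 1 − Σ_{j=0}^{5} e^(−μ) μ^j/j! ≈ 0.6453.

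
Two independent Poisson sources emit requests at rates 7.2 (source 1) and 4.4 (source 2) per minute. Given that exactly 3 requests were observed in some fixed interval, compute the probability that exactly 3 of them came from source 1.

Given the total, each event is independently from source 1 with probability p = λ_1/(λ_1+λ_2) = 7.2/11.6 ≈ 0.6207.
So K ~ Binomial(3, 7.2/11.6): P(K = 3) = C(3,3) · (7.2/11.6)^3 · (4.4/11.6)^0 ≈ 0.2391.

0.2391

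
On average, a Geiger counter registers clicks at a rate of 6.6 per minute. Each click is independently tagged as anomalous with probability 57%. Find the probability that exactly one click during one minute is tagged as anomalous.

Thinning: the clicks that are tagged as anomalous themselves form a Poisson process with rate 0.57 × 6.6 = 3.762 per minute.
So μ = 3.762.
P(N = 1) = e^(−3.762) · 3.762^1/1! ≈ 0.0874.

0.0874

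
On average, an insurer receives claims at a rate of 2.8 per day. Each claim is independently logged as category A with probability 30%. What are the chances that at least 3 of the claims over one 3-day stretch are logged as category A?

Thinning: the claims that are logged as category A themselves form a Poisson process with rate 0.3 × 2.8 = 0.84 per day.
Over the interval, μ = 0.84 × 3 = 2.52 (a 3-day stretch = 3 days).
P(N ≥ 3) = 1 − P(N ≤ 2) ≈ 0.4613.

0.4613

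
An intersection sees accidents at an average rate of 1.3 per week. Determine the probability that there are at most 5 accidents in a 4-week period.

0.5809

Over the interval, μ = 1.3 × 4 = 5.2 (a 4-week period = 4 weeks).
P(N ≤ 5) = Σ_{j=0}^{5} e^(−μ) μ^j/j! ≈ 0.5809.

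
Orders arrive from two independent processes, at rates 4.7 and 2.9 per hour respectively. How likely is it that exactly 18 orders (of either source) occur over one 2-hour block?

Independent Poisson processes superpose: combined rate λ = 4.7 + 2.9 = 7.6 per hour.
Over the interval, μ = 7.6 × 2 = 15.2 (a 2-hour block = 2 hours).
P(N = 18) = e^(−15.2) · 15.2^18/18! ≈ 0.0734.

0.0734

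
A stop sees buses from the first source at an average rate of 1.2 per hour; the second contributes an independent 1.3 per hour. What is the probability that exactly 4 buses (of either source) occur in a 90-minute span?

Independent Poisson processes superpose: combined rate λ = 1.2 + 1.3 = 2.5 per hour.
Over the interval, μ = 2.5 × 1.5 = 3.75 (a 90-minute span = 1.5 hours).
P(N = 4) = e^(−3.75) · 3.75^4/4! ≈ 0.1938.

0.1938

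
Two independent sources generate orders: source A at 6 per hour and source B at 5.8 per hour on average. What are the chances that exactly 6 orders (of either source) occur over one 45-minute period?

0.0957

Independent Poisson processes superpose: combined rate λ = 6 + 5.8 = 11.8 per hour.
Over the interval, μ = 11.8 × 0.75 = 8.85 (a 45-minute period = 0.75 hours).
P(N = 6) = e^(−8.85) · 8.85^6/6! ≈ 0.0957.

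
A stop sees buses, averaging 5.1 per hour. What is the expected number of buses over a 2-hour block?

E[N] = λt = 5.1 × 2 = 10.2 (a 2-hour block = 2 hours).

10.2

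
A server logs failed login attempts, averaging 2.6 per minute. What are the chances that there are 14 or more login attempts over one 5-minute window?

0.4270

Over the interval, μ = 2.6 × 5 = 13 (a 5-minute window = 5 minutes).
P(N ≥ 14) = 1 − P(N ≤ 13) = 1 − Σ_{j=0}^{13} e^(−μ) μ^j/j! ≈ 0.4270.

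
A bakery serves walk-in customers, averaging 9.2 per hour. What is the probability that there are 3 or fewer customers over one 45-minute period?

Over the interval, μ = 9.2 × 0.75 = 6.9 (a 45-minute period = 0.75 hours).
P(N ≤ 3) = Σ_{j=0}^{3} e^(−μ) μ^j/j! ≈ 0.0871.

0.0871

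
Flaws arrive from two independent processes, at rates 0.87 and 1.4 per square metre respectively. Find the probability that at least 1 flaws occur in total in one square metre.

0.8967

Independent Poisson processes superpose: combined rate λ = 0.87 + 1.4 = 2.27 per square metre.
So μ = 2.27.
P(N ≥ 1) = 1 − P(N ≤ 0) ≈ 0.8967.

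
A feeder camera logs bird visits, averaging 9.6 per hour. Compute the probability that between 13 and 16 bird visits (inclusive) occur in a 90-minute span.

Over the interval, μ = 9.6 × 1.5 = 14.4 (a 90-minute span = 1.5 hours).
P(13 ≤ N ≤ 16) = Σ_{j=13}^{16} e^(−14.4) · 14.4^j/j! ≈ 0.4001.

0.4001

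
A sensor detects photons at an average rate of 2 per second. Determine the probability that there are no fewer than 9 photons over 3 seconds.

Over the interval, μ = 2 × 3 = 6 (3 seconds).
P(N ≥ 9) = 1 − P(N ≤ 8) = 1 − Σ_{j=0}^{8} e^(−μ) μ^j/j! ≈ 0.1528.

0.1528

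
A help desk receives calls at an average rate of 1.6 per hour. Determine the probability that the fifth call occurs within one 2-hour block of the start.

0.2194

Over the interval, μ = 1.6 × 2 = 3.2 (a 2-hour block = 2 hours).
The fifth arrival falls in the interval iff at least 5 events occur there: P(S_5 ≤ t) = P(N ≥ 5) = 1 − P(N ≤ 4) ≈ 0.2194.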